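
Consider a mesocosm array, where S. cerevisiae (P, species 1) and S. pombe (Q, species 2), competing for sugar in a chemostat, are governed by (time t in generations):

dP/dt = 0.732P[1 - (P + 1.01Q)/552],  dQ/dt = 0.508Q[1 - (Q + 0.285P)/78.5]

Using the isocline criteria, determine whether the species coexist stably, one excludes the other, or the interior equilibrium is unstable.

species 1 excludes species 2

Compare the nullcline intercepts: K1/α12 = 552/1.01 = 547 > K2 = 78.5; K2/α21 = 78.5/0.285 = 275 < K1 = 552.
Since the inequalities point opposite ways, species 1 can invade but species 2 cannot.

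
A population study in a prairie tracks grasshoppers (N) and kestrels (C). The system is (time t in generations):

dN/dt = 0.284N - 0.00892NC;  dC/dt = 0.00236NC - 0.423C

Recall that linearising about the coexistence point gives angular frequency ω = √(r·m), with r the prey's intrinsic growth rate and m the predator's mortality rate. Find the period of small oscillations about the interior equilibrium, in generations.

T ≈ 18.1 generations

Here r = 0.284 and m = 0.423, so r·m = 0.12.
ω = √0.12 = 0.347 per generation, hence T = 2π/ω ≈ 18.1 generations.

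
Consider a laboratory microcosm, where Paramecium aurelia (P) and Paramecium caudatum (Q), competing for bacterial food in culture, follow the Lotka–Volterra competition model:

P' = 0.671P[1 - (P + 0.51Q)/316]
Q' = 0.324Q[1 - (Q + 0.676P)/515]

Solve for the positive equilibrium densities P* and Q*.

P* ≈ 81.4, Q* ≈ 460

Setting both brackets to zero gives the nullclines P + 0.51Q = 316 and 0.676P + Q = 515.
Substituting Q = 515 - 0.676P into the first: P(1 - 0.51·0.676) = 316 - 0.51·515.
So P* = 53.4/0.655 = 81.4, and then Q* = 515 - 0.676·81.4 = 460.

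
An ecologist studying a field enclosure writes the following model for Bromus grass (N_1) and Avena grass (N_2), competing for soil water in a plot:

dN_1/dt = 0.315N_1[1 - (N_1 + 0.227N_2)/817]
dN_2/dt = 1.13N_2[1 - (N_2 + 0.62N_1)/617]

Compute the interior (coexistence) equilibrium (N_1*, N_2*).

Setting both brackets to zero gives the nullclines N_1 + 0.227N_2 = 817 and 0.62N_1 + N_2 = 617.
Substituting N_2 = 617 - 0.62N_1 into the first: N_1(1 - 0.227·0.62) = 817 - 0.227·617.
So N_1* = 677/0.859 = 788, and then N_2* = 617 - 0.62·788 = 129.

N_1* ≈ 788, N_2* ≈ 129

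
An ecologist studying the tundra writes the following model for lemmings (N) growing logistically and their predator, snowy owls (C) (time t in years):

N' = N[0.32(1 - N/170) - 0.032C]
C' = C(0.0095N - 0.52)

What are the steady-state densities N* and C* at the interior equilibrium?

N* ≈ 54.7, C* ≈ 6.78

From dC/dt = 0 with C > 0: 0.0095N* = 0.52, so N* = 54.7.
Substitute into dN/dt = 0: 0.32(1 - 54.7/170) = 0.032C*.
The bracket is 0.678, giving C* = 0.217/0.032 = 6.78.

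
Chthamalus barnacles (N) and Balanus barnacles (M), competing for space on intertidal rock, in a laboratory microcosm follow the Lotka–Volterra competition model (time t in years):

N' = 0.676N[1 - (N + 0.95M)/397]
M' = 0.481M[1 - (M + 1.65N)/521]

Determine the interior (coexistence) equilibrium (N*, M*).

N* ≈ 173, M* ≈ 236

Setting both brackets to zero gives the nullclines N + 0.95M = 397 and 1.65N + M = 521.
Substituting M = 521 - 1.65N into the first: N(1 - 0.95·1.65) = 397 - 0.95·521.
So N* = -97.9/-0.567 = 173, and then M* = 521 - 1.65·173 = 236.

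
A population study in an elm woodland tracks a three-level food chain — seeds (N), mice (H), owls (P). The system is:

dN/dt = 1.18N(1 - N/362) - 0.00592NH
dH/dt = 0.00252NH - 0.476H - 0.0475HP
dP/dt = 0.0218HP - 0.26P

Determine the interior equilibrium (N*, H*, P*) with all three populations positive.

N* ≈ 340, H* ≈ 11.9, P* ≈ 8.03

From dP/dt = 0: 0.0218H* = 0.26, so H* = 11.9.
From dN/dt = 0: 1.18(1 - N*/362) = 0.00592·11.9, giving N* = 362·(1 - 0.0598) = 340.
From dH/dt = 0: 0.00252·340 - 0.476 = 0.0475P*, so P* = 0.382/0.0475 = 8.03.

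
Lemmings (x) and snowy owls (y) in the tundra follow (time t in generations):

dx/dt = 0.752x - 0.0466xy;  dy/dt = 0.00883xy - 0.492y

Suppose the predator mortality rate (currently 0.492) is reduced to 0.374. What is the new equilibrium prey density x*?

x* ≈ 42.4

At the interior fixed point, setting dy/dt = 0 with y > 0 fixes x* = (predator death rate)/(xy coefficient) — independent of the other coefficients.
With the change, x* = 0.374/0.00883 = 42.4; it falls from 55.7.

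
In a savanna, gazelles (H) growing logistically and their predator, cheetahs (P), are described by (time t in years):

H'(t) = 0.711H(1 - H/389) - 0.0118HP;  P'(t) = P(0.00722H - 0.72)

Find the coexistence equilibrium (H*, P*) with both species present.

From dP/dt = 0 with P > 0: 0.00722H* = 0.72, so H* = 99.7.
Substitute into dH/dt = 0: 0.711(1 - 99.7/389) = 0.0118P*.
The bracket is 0.744, giving P* = 0.529/0.0118 = 44.8.

H* ≈ 99.7, P* ≈ 44.8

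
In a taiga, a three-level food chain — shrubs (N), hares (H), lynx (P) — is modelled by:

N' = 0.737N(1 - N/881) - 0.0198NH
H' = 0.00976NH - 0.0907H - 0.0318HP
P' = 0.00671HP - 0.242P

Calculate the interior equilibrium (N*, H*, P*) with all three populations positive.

N* ≈ 27.4, H* ≈ 36.1, P* ≈ 5.55

From dP/dt = 0: 0.00671H* = 0.242, so H* = 36.1.
From dN/dt = 0: 0.737(1 - N*/881) = 0.0198·36.1, giving N* = 881·(1 - 0.969) = 27.4.
From dH/dt = 0: 0.00976·27.4 - 0.0907 = 0.0318P*, so P* = 0.176/0.0318 = 5.55.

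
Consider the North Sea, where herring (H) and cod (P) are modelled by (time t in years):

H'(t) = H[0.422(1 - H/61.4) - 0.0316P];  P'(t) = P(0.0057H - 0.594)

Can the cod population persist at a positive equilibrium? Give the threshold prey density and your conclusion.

The predator equation gives dP/dt > 0 only when H > 0.594/0.0057 = 104.
Without the predator, H → K = 61.4. Since 61.4 < 104, the predator cannot invade.

Threshold H = 104; K < 104, so no, the predator goes extinct.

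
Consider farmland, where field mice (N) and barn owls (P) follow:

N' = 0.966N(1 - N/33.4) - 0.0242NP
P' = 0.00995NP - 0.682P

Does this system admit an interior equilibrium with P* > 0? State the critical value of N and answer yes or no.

Threshold N = 68.5; K < 68.5, so no, the predator goes extinct.

The predator equation gives dP/dt > 0 only when N > 0.682/0.00995 = 68.5.
Without the predator, N → K = 33.4. Since 33.4 < 68.5, the predator cannot invade.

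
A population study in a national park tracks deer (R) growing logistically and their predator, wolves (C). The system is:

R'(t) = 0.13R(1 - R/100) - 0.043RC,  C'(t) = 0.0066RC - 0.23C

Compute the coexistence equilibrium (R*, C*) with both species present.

R* ≈ 34.8, C* ≈ 1.97

From dC/dt = 0 with C > 0: 0.0066R* = 0.23, so R* = 34.8.
Substitute into dR/dt = 0: 0.13(1 - 34.8/100) = 0.043C*.
The bracket is 0.652, giving C* = 0.0847/0.043 = 1.97.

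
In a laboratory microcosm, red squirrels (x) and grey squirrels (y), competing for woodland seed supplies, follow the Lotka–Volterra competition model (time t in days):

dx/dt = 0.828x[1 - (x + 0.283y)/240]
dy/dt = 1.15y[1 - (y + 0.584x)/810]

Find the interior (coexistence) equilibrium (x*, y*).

x* ≈ 12.9, y* ≈ 802

Setting both brackets to zero gives the nullclines x + 0.283y = 240 and 0.584x + y = 810.
Substituting y = 810 - 0.584x into the first: x(1 - 0.283·0.584) = 240 - 0.283·810.
So x* = 10.8/0.835 = 12.9, and then y* = 810 - 0.584·12.9 = 802.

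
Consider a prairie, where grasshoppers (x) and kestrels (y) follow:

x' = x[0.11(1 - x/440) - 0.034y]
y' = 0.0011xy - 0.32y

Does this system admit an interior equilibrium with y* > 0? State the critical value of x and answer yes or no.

The predator equation gives dy/dt > 0 only when x > 0.32/0.0011 = 291.
Without the predator, x → K = 440. Since 440 > 291, the predator can invade and persist.

Threshold x = 291; K > 291, so yes, the predator persists.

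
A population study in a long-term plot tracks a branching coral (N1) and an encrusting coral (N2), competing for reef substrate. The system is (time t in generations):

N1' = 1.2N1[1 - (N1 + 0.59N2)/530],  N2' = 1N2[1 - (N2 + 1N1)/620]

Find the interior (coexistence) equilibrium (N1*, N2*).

N1* ≈ 400, N2* ≈ 220

Setting both brackets to zero gives the nullclines N1 + 0.59N2 = 530 and 1N1 + N2 = 620.
Substituting N2 = 620 - 1N1 into the first: N1(1 - 0.59·1) = 530 - 0.59·620.
So N1* = 164/0.41 = 400, and then N2* = 620 - 1·400 = 220.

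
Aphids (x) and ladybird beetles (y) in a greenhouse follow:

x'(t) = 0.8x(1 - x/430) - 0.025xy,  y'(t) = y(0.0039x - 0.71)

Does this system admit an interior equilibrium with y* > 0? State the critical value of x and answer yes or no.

Threshold x = 182; K > 182, so yes, the predator persists.

The predator equation gives dy/dt > 0 only when x > 0.71/0.0039 = 182.
Without the predator, x → K = 430. Since 430 > 182, the predator can invade and persist.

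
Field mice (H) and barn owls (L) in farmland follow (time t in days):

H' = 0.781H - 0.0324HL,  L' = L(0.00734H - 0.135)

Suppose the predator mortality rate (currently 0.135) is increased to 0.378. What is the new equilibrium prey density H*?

H* ≈ 51.5

At the interior fixed point, setting dL/dt = 0 with L > 0 fixes H* = (predator death rate)/(HL coefficient) — independent of the other coefficients.
With the change, H* = 0.378/0.00734 = 51.5; it rises from 18.4.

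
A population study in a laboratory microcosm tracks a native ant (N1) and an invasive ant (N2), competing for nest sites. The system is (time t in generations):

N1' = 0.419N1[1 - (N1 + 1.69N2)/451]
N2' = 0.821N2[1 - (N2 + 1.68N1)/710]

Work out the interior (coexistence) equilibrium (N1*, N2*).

N1* ≈ 407, N2* ≈ 25.9

Setting both brackets to zero gives the nullclines N1 + 1.69N2 = 451 and 1.68N1 + N2 = 710.
Substituting N2 = 710 - 1.68N1 into the first: N1(1 - 1.69·1.68) = 451 - 1.69·710.
So N1* = -749/-1.84 = 407, and then N2* = 710 - 1.68·407 = 25.9.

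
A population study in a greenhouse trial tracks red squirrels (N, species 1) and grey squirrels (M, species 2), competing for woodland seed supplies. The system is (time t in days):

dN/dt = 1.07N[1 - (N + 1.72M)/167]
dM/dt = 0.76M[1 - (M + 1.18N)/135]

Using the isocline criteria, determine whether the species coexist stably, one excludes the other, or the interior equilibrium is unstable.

Compare the nullcline intercepts: K1/α12 = 167/1.72 = 97.1 < K2 = 135; K2/α21 = 135/1.18 = 114 < K1 = 167.
Since both are reversed, neither can invade when rare; the interior point is a saddle.

unstable coexistence (outcome depends on initial conditions)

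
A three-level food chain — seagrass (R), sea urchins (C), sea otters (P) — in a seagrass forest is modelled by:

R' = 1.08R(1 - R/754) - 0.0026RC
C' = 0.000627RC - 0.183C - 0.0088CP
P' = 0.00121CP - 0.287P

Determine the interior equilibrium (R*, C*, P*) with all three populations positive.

From dP/dt = 0: 0.00121C* = 0.287, so C* = 237.
From dR/dt = 0: 1.08(1 - R*/754) = 0.0026·237, giving R* = 754·(1 - 0.571) = 323.
From dC/dt = 0: 0.000627·323 - 0.183 = 0.0088P*, so P* = 0.0198/0.0088 = 2.25.

R* ≈ 323, C* ≈ 237, P* ≈ 2.25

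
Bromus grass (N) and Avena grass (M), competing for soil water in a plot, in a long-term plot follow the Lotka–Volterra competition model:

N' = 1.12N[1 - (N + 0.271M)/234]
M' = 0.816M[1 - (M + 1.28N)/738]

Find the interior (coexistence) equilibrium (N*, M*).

Setting both brackets to zero gives the nullclines N + 0.271M = 234 and 1.28N + M = 738.
Substituting M = 738 - 1.28N into the first: N(1 - 0.271·1.28) = 234 - 0.271·738.
So N* = 34/0.653 = 52.1, and then M* = 738 - 1.28·52.1 = 671.

N* ≈ 52.1, M* ≈ 671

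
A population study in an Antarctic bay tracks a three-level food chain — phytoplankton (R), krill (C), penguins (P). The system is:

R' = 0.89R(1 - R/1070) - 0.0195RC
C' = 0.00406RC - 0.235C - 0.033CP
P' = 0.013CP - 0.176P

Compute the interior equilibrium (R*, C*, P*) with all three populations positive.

R* ≈ 753, C* ≈ 13.5, P* ≈ 85.5

From dP/dt = 0: 0.013C* = 0.176, so C* = 13.5.
From dR/dt = 0: 0.89(1 - R*/1070) = 0.0195·13.5, giving R* = 1070·(1 - 0.297) = 753.
From dC/dt = 0: 0.00406·753 - 0.235 = 0.033P*, so P* = 2.82/0.033 = 85.5.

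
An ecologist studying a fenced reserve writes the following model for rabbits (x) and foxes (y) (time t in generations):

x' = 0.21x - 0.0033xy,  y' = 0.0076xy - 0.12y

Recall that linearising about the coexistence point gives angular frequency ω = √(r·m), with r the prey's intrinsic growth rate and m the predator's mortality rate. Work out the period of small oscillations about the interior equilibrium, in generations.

T ≈ 39.6 generations

Here r = 0.21 and m = 0.12, so r·m = 0.0252.
ω = √0.0252 = 0.159 per generation, hence T = 2π/ω ≈ 39.6 generations.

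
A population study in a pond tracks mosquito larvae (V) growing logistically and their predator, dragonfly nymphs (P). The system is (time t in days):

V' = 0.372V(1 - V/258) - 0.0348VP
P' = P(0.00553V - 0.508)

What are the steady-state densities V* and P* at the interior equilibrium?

V* ≈ 91.9, P* ≈ 6.88

From dP/dt = 0 with P > 0: 0.00553V* = 0.508, so V* = 91.9.
Substitute into dV/dt = 0: 0.372(1 - 91.9/258) = 0.0348P*.
The bracket is 0.644, giving P* = 0.24/0.0348 = 6.88.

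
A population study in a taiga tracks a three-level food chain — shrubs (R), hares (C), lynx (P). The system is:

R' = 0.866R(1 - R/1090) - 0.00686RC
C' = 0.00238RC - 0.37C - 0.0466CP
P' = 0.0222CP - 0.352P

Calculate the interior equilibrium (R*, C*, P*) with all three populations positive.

R* ≈ 953, C* ≈ 15.9, P* ≈ 40.7

From dP/dt = 0: 0.0222C* = 0.352, so C* = 15.9.
From dR/dt = 0: 0.866(1 - R*/1090) = 0.00686·15.9, giving R* = 1090·(1 - 0.126) = 953.
From dC/dt = 0: 0.00238·953 - 0.37 = 0.0466P*, so P* = 1.9/0.0466 = 40.7.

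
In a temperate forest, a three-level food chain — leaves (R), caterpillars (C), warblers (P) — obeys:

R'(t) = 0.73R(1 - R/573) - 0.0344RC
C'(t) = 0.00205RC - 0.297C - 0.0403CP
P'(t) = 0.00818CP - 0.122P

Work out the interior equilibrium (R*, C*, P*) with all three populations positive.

R* ≈ 170, C* ≈ 14.9, P* ≈ 1.29

From dP/dt = 0: 0.00818C* = 0.122, so C* = 14.9.
From dR/dt = 0: 0.73(1 - R*/573) = 0.0344·14.9, giving R* = 573·(1 - 0.703) = 170.
From dC/dt = 0: 0.00205·170 - 0.297 = 0.0403P*, so P* = 0.0521/0.0403 = 1.29.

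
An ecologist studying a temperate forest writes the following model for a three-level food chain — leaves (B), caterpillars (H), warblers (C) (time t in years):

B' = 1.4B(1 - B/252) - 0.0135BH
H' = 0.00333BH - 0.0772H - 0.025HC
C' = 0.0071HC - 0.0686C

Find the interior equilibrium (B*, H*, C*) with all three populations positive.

From dC/dt = 0: 0.0071H* = 0.0686, so H* = 9.66.
From dB/dt = 0: 1.4(1 - B*/252) = 0.0135·9.66, giving B* = 252·(1 - 0.0932) = 229.
From dH/dt = 0: 0.00333·229 - 0.0772 = 0.025C*, so C* = 0.684/0.025 = 27.4.

B* ≈ 229, H* ≈ 9.66, C* ≈ 27.4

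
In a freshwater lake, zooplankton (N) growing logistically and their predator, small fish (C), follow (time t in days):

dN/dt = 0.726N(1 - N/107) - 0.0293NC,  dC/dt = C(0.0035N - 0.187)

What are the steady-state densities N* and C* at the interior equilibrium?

N* ≈ 53.4, C* ≈ 12.4

From dC/dt = 0 with C > 0: 0.0035N* = 0.187, so N* = 53.4.
Substitute into dN/dt = 0: 0.726(1 - 53.4/107) = 0.0293C*.
The bracket is 0.501, giving C* = 0.363/0.0293 = 12.4.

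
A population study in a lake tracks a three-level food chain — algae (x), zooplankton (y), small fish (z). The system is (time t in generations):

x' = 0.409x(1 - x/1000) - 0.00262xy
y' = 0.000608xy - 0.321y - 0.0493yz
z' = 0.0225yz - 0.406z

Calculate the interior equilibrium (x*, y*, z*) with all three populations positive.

x* ≈ 884, y* ≈ 18, z* ≈ 4.4

From dz/dt = 0: 0.0225y* = 0.406, so y* = 18.
From dx/dt = 0: 0.409(1 - x*/1000) = 0.00262·18, giving x* = 1000·(1 - 0.116) = 884.
From dy/dt = 0: 0.000608·884 - 0.321 = 0.0493z*, so z* = 0.217/0.0493 = 4.4.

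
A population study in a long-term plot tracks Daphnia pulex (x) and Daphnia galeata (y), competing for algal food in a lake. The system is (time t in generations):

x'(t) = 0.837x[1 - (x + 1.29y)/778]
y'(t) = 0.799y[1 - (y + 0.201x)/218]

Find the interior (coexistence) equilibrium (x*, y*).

Setting both brackets to zero gives the nullclines x + 1.29y = 778 and 0.201x + y = 218.
Substituting y = 218 - 0.201x into the first: x(1 - 1.29·0.201) = 778 - 1.29·218.
So x* = 497/0.741 = 671, and then y* = 218 - 0.201·671 = 83.2.

x* ≈ 671, y* ≈ 83.2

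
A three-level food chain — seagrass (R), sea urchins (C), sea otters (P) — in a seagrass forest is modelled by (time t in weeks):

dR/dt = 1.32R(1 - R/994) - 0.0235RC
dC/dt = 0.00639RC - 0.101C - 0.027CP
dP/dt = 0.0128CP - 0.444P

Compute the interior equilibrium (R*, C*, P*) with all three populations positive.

From dP/dt = 0: 0.0128C* = 0.444, so C* = 34.7.
From dR/dt = 0: 1.32(1 - R*/994) = 0.0235·34.7, giving R* = 994·(1 - 0.618) = 380.
From dC/dt = 0: 0.00639·380 - 0.101 = 0.027P*, so P* = 2.33/0.027 = 86.2.

R* ≈ 380, C* ≈ 34.7, P* ≈ 86.2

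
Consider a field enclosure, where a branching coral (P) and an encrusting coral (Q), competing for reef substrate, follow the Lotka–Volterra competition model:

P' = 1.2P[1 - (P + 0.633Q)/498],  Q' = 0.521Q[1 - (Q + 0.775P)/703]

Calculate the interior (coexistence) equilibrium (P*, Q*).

Setting both brackets to zero gives the nullclines P + 0.633Q = 498 and 0.775P + Q = 703.
Substituting Q = 703 - 0.775P into the first: P(1 - 0.633·0.775) = 498 - 0.633·703.
So P* = 53/0.509 = 104, and then Q* = 703 - 0.775·104 = 622.

P* ≈ 104, Q* ≈ 622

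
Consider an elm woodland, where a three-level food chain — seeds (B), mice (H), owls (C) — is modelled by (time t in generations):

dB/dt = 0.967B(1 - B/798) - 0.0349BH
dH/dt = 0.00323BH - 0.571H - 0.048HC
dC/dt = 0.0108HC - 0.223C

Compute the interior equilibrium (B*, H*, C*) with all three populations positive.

B* ≈ 203, H* ≈ 20.6, C* ≈ 1.79

From dC/dt = 0: 0.0108H* = 0.223, so H* = 20.6.
From dB/dt = 0: 0.967(1 - B*/798) = 0.0349·20.6, giving B* = 798·(1 - 0.745) = 203.
From dH/dt = 0: 0.00323·203 - 0.571 = 0.048C*, so C* = 0.0857/0.048 = 1.79.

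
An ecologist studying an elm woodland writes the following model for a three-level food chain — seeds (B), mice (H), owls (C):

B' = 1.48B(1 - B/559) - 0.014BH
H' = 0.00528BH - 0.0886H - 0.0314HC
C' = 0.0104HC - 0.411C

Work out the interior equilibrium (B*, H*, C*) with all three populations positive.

B* ≈ 350, H* ≈ 39.5, C* ≈ 56

From dC/dt = 0: 0.0104H* = 0.411, so H* = 39.5.
From dB/dt = 0: 1.48(1 - B*/559) = 0.014·39.5, giving B* = 559·(1 - 0.374) = 350.
From dH/dt = 0: 0.00528·350 - 0.0886 = 0.0314C*, so C* = 1.76/0.0314 = 56.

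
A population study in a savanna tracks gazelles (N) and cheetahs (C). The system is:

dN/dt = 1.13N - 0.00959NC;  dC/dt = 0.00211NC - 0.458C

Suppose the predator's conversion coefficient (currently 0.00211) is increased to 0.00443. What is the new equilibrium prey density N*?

N* ≈ 103

At the interior fixed point, setting dC/dt = 0 with C > 0 fixes N* = (predator death rate)/(NC coefficient) — independent of the other coefficients.
With the change, N* = 0.458/0.00443 = 103; it falls from 217.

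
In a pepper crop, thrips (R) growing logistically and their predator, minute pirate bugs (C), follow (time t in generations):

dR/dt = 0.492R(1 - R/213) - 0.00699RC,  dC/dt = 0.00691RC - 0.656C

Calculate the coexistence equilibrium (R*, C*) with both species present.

R* ≈ 94.9, C* ≈ 39

From dC/dt = 0 with C > 0: 0.00691R* = 0.656, so R* = 94.9.
Substitute into dR/dt = 0: 0.492(1 - 94.9/213) = 0.00699C*.
The bracket is 0.554, giving C* = 0.273/0.00699 = 39.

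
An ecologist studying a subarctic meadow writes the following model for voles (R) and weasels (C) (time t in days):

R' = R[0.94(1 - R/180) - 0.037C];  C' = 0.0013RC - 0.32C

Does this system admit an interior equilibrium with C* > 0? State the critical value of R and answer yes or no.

The predator equation gives dC/dt > 0 only when R > 0.32/0.0013 = 246.
Without the predator, R → K = 180. Since 180 < 246, the predator cannot invade.

Threshold R = 246; K < 246, so no, the predator goes extinct.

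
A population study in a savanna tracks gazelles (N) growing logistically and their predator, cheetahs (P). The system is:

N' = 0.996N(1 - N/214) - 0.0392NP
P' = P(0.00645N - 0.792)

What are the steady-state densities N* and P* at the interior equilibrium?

N* ≈ 123, P* ≈ 10.8

From dP/dt = 0 with P > 0: 0.00645N* = 0.792, so N* = 123.
Substitute into dN/dt = 0: 0.996(1 - 123/214) = 0.0392P*.
The bracket is 0.426, giving P* = 0.425/0.0392 = 10.8.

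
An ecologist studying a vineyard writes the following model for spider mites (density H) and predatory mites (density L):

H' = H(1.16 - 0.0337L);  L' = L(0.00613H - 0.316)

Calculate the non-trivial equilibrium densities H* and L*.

Set dL/dt = 0 with L > 0: 0.00613H - 0.316 = 0, so H* = 0.316/0.00613 = 51.5.
Set dH/dt = 0 with H > 0: 1.16 - 0.0337L = 0, so L* = 1.16/0.0337 = 34.4.

H* ≈ 51.5, L* ≈ 34.4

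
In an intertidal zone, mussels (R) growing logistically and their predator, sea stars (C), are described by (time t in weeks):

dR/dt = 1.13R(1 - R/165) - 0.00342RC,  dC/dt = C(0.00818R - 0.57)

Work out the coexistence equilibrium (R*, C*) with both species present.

From dC/dt = 0 with C > 0: 0.00818R* = 0.57, so R* = 69.7.
Substitute into dR/dt = 0: 1.13(1 - 69.7/165) = 0.00342C*.
The bracket is 0.578, giving C* = 0.653/0.00342 = 191.

R* ≈ 69.7, C* ≈ 191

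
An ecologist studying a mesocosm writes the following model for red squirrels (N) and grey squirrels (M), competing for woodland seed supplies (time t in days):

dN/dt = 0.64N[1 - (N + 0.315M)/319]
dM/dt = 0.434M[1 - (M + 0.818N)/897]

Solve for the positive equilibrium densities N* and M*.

N* ≈ 49.1, M* ≈ 857

Setting both brackets to zero gives the nullclines N + 0.315M = 319 and 0.818N + M = 897.
Substituting M = 897 - 0.818N into the first: N(1 - 0.315·0.818) = 319 - 0.315·897.
So N* = 36.4/0.742 = 49.1, and then M* = 897 - 0.818·49.1 = 857.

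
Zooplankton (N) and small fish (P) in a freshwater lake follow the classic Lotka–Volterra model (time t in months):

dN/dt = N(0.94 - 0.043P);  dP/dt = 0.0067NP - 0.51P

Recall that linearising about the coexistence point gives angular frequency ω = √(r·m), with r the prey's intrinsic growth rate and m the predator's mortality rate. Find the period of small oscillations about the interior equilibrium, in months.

T ≈ 9.07 months

Here r = 0.94 and m = 0.51, so r·m = 0.479.
ω = √0.479 = 0.692 per month, hence T = 2π/ω ≈ 9.07 months.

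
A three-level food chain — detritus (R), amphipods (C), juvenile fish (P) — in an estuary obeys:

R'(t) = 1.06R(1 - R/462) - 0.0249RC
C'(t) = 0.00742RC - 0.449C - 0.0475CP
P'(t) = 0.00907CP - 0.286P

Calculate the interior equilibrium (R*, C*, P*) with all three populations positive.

From dP/dt = 0: 0.00907C* = 0.286, so C* = 31.5.
From dR/dt = 0: 1.06(1 - R*/462) = 0.0249·31.5, giving R* = 462·(1 - 0.741) = 120.
From dC/dt = 0: 0.00742·120 - 0.449 = 0.0475P*, so P* = 0.44/0.0475 = 9.26.

R* ≈ 120, C* ≈ 31.5, P* ≈ 9.26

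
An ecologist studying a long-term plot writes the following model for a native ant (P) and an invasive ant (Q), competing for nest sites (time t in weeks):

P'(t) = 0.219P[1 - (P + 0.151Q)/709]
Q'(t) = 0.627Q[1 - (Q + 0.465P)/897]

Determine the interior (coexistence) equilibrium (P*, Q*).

Setting both brackets to zero gives the nullclines P + 0.151Q = 709 and 0.465P + Q = 897.
Substituting Q = 897 - 0.465P into the first: P(1 - 0.151·0.465) = 709 - 0.151·897.
So P* = 574/0.93 = 617, and then Q* = 897 - 0.465·617 = 610.

P* ≈ 617, Q* ≈ 610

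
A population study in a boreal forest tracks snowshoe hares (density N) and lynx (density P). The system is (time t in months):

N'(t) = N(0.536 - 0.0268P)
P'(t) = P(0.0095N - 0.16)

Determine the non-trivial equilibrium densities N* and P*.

N* ≈ 16.8, P* ≈ 20

Set dP/dt = 0 with P > 0: 0.0095N - 0.16 = 0, so N* = 0.16/0.0095 = 16.8.
Set dN/dt = 0 with N > 0: 0.536 - 0.0268P = 0, so P* = 0.536/0.0268 = 20.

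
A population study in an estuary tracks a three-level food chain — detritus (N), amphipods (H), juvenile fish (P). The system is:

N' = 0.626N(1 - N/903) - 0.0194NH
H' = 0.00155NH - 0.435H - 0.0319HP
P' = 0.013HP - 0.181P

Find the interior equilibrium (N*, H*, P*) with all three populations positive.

N* ≈ 513, H* ≈ 13.9, P* ≈ 11.3

From dP/dt = 0: 0.013H* = 0.181, so H* = 13.9.
From dN/dt = 0: 0.626(1 - N*/903) = 0.0194·13.9, giving N* = 903·(1 - 0.431) = 513.
From dH/dt = 0: 0.00155·513 - 0.435 = 0.0319P*, so P* = 0.361/0.0319 = 11.3.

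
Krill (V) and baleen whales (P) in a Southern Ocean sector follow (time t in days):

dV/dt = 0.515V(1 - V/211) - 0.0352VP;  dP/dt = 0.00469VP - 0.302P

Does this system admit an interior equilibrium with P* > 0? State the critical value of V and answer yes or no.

The predator equation gives dP/dt > 0 only when V > 0.302/0.00469 = 64.4.
Without the predator, V → K = 211. Since 211 > 64.4, the predator can invade and persist.

Threshold V = 64.4; K > 64.4, so yes, the predator persists.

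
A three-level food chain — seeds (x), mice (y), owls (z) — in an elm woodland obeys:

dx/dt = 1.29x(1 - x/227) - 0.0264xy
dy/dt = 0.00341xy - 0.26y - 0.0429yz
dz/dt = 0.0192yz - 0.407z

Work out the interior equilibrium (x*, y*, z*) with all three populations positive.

From dz/dt = 0: 0.0192y* = 0.407, so y* = 21.2.
From dx/dt = 0: 1.29(1 - x*/227) = 0.0264·21.2, giving x* = 227·(1 - 0.434) = 129.
From dy/dt = 0: 0.00341·129 - 0.26 = 0.0429z*, so z* = 0.178/0.0429 = 4.16.

x* ≈ 129, y* ≈ 21.2, z* ≈ 4.16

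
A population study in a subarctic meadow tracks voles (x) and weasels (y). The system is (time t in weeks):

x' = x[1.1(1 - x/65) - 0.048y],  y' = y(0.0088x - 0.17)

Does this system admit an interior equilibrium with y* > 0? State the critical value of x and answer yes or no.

The predator equation gives dy/dt > 0 only when x > 0.17/0.0088 = 19.3.
Without the predator, x → K = 65. Since 65 > 19.3, the predator can invade and persist.

Threshold x = 19.3; K > 19.3, so yes, the predator persists.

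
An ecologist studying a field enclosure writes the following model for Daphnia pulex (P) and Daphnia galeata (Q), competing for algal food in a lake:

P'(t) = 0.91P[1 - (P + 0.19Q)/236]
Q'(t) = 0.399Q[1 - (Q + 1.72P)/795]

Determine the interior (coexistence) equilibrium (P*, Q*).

Setting both brackets to zero gives the nullclines P + 0.19Q = 236 and 1.72P + Q = 795.
Substituting Q = 795 - 1.72P into the first: P(1 - 0.19·1.72) = 236 - 0.19·795.
So P* = 84.9/0.673 = 126, and then Q* = 795 - 1.72·126 = 578.

P* ≈ 126, Q* ≈ 578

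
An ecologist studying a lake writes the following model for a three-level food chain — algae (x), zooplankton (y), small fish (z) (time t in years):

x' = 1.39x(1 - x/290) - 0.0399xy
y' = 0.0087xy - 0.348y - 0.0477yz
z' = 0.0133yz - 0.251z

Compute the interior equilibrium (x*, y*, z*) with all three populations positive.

x* ≈ 133, y* ≈ 18.9, z* ≈ 16.9

From dz/dt = 0: 0.0133y* = 0.251, so y* = 18.9.
From dx/dt = 0: 1.39(1 - x*/290) = 0.0399·18.9, giving x* = 290·(1 - 0.542) = 133.
From dy/dt = 0: 0.0087·133 - 0.348 = 0.0477z*, so z* = 0.808/0.0477 = 16.9.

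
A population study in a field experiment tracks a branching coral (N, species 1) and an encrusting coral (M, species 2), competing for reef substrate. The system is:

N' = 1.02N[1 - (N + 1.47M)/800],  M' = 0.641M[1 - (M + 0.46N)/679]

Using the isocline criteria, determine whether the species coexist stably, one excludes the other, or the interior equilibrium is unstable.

species 2 excludes species 1

Compare the nullcline intercepts: K1/α12 = 800/1.47 = 544 < K2 = 679; K2/α21 = 679/0.46 = 1480 > K1 = 800.
Since the inequalities point opposite ways, species 2 can invade but species 1 cannot.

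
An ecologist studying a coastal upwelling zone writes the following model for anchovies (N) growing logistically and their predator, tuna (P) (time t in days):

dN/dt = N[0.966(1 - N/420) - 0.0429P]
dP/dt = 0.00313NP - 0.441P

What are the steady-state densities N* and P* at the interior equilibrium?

From dP/dt = 0 with P > 0: 0.00313N* = 0.441, so N* = 141.
Substitute into dN/dt = 0: 0.966(1 - 141/420) = 0.0429P*.
The bracket is 0.665, giving P* = 0.642/0.0429 = 15.

N* ≈ 141, P* ≈ 15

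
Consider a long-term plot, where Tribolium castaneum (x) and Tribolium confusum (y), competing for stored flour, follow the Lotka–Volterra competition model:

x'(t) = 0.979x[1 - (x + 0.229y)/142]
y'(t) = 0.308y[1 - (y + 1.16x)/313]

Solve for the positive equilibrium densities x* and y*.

Setting both brackets to zero gives the nullclines x + 0.229y = 142 and 1.16x + y = 313.
Substituting y = 313 - 1.16x into the first: x(1 - 0.229·1.16) = 142 - 0.229·313.
So x* = 70.3/0.734 = 95.8, and then y* = 313 - 1.16·95.8 = 202.

x* ≈ 95.8, y* ≈ 202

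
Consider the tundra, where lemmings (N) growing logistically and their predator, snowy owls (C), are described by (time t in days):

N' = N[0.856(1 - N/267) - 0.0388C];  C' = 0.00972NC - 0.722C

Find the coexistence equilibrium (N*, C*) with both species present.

From dC/dt = 0 with C > 0: 0.00972N* = 0.722, so N* = 74.3.
Substitute into dN/dt = 0: 0.856(1 - 74.3/267) = 0.0388C*.
The bracket is 0.722, giving C* = 0.618/0.0388 = 15.9.

N* ≈ 74.3, C* ≈ 15.9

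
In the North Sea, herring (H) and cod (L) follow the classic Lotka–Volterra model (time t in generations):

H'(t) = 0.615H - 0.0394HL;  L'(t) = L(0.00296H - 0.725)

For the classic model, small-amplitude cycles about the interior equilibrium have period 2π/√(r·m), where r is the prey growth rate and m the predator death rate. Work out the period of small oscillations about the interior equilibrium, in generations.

Here r = 0.615 and m = 0.725, so r·m = 0.446.
ω = √0.446 = 0.668 per generation, hence T = 2π/ω ≈ 9.41 generations.

T ≈ 9.41 generations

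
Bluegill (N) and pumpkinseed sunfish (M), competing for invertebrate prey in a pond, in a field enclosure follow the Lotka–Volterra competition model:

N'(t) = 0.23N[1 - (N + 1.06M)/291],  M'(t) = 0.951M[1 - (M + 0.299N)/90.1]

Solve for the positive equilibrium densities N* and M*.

Setting both brackets to zero gives the nullclines N + 1.06M = 291 and 0.299N + M = 90.1.
Substituting M = 90.1 - 0.299N into the first: N(1 - 1.06·0.299) = 291 - 1.06·90.1.
So N* = 195/0.683 = 286, and then M* = 90.1 - 0.299·286 = 4.53.

N* ≈ 286, M* ≈ 4.53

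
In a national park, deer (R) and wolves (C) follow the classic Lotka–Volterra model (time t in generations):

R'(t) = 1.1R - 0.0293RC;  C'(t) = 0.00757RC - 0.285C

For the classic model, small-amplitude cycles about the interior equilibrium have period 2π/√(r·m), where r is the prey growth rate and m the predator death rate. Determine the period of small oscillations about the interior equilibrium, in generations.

Here r = 1.1 and m = 0.285, so r·m = 0.314.
ω = √0.314 = 0.56 per generation, hence T = 2π/ω ≈ 11.2 generations.

T ≈ 11.2 generations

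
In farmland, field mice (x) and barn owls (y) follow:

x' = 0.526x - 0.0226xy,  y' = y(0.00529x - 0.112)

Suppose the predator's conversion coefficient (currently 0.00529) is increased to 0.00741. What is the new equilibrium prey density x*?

At the interior fixed point, setting dy/dt = 0 with y > 0 fixes x* = (predator death rate)/(xy coefficient) — independent of the other coefficients.
With the change, x* = 0.112/0.00741 = 15.1; it falls from 21.2.

x* ≈ 15.1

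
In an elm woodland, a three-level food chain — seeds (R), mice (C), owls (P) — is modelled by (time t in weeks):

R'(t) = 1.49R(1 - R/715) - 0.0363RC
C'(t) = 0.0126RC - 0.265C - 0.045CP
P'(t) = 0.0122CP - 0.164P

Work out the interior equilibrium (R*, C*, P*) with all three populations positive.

R* ≈ 481, C* ≈ 13.4, P* ≈ 129

From dP/dt = 0: 0.0122C* = 0.164, so C* = 13.4.
From dR/dt = 0: 1.49(1 - R*/715) = 0.0363·13.4, giving R* = 715·(1 - 0.327) = 481.
From dC/dt = 0: 0.0126·481 - 0.265 = 0.045P*, so P* = 5.79/0.045 = 129.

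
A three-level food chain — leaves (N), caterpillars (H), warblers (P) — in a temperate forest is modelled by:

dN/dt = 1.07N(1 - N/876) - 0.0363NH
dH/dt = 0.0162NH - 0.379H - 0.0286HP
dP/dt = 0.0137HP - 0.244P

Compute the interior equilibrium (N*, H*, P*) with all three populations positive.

From dP/dt = 0: 0.0137H* = 0.244, so H* = 17.8.
From dN/dt = 0: 1.07(1 - N*/876) = 0.0363·17.8, giving N* = 876·(1 - 0.604) = 347.
From dH/dt = 0: 0.0162·347 - 0.379 = 0.0286P*, so P* = 5.24/0.0286 = 183.

N* ≈ 347, H* ≈ 17.8, P* ≈ 183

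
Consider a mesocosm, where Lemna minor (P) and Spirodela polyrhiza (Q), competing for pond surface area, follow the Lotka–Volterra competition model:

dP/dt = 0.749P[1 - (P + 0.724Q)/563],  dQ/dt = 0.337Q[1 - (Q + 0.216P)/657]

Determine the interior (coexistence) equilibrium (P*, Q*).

Setting both brackets to zero gives the nullclines P + 0.724Q = 563 and 0.216P + Q = 657.
Substituting Q = 657 - 0.216P into the first: P(1 - 0.724·0.216) = 563 - 0.724·657.
So P* = 87.3/0.844 = 104, and then Q* = 657 - 0.216·104 = 635.

P* ≈ 104, Q* ≈ 635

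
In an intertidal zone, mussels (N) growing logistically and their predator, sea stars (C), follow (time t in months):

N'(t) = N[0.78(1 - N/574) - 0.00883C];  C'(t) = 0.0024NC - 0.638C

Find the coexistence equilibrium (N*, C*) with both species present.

From dC/dt = 0 with C > 0: 0.0024N* = 0.638, so N* = 266.
Substitute into dN/dt = 0: 0.78(1 - 266/574) = 0.00883C*.
The bracket is 0.537, giving C* = 0.419/0.00883 = 47.4.

N* ≈ 266, C* ≈ 47.4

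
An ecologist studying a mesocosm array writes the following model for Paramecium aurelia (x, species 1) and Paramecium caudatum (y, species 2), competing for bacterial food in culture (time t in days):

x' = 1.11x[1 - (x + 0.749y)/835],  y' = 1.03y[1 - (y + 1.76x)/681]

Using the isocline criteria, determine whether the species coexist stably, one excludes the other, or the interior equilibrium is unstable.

species 1 excludes species 2

Compare the nullcline intercepts: K1/α12 = 835/0.749 = 1110 > K2 = 681; K2/α21 = 681/1.76 = 387 < K1 = 835.
Since the inequalities point opposite ways, species 1 can invade but species 2 cannot.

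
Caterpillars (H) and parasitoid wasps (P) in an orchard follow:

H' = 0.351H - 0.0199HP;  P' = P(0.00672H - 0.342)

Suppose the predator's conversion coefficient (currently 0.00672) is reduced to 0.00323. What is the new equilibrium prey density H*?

H* ≈ 106

At the interior fixed point, setting dP/dt = 0 with P > 0 fixes H* = (predator death rate)/(HP coefficient) — independent of the other coefficients.
With the change, H* = 0.342/0.00323 = 106; it rises from 50.9.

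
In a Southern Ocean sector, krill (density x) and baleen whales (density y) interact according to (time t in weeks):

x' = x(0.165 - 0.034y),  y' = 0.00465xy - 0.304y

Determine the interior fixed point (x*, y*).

x* ≈ 65.4, y* ≈ 4.85

Set dy/dt = 0 with y > 0: 0.00465x - 0.304 = 0, so x* = 0.304/0.00465 = 65.4.
Set dx/dt = 0 with x > 0: 0.165 - 0.034y = 0, so y* = 0.165/0.034 = 4.85.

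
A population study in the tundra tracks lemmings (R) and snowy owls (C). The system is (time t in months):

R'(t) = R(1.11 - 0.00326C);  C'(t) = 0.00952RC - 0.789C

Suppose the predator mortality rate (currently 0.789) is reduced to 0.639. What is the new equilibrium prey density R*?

R* ≈ 67.1

At the interior fixed point, setting dC/dt = 0 with C > 0 fixes R* = (predator death rate)/(RC coefficient) — independent of the other coefficients.
With the change, R* = 0.639/0.00952 = 67.1; it falls from 82.9.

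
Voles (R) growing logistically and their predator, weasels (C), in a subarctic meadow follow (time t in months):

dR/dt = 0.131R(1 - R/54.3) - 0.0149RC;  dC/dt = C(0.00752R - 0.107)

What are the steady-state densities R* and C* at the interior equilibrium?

R* ≈ 14.2, C* ≈ 6.49

From dC/dt = 0 with C > 0: 0.00752R* = 0.107, so R* = 14.2.
Substitute into dR/dt = 0: 0.131(1 - 14.2/54.3) = 0.0149C*.
The bracket is 0.738, giving C* = 0.0967/0.0149 = 6.49.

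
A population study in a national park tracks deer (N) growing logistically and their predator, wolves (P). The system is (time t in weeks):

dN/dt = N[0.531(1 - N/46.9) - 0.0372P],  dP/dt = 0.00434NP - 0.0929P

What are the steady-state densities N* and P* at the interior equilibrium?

N* ≈ 21.4, P* ≈ 7.76

From dP/dt = 0 with P > 0: 0.00434N* = 0.0929, so N* = 21.4.
Substitute into dN/dt = 0: 0.531(1 - 21.4/46.9) = 0.0372P*.
The bracket is 0.544, giving P* = 0.289/0.0372 = 7.76.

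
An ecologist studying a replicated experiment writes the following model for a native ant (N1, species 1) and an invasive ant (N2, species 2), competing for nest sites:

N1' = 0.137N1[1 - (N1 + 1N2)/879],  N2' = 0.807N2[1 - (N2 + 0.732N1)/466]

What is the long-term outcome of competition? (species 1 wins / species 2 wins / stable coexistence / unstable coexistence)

species 1 excludes species 2

Compare the nullcline intercepts: K1/α12 = 879/1 = 879 > K2 = 466; K2/α21 = 466/0.732 = 637 < K1 = 879.
Since the inequalities point opposite ways, species 1 can invade but species 2 cannot.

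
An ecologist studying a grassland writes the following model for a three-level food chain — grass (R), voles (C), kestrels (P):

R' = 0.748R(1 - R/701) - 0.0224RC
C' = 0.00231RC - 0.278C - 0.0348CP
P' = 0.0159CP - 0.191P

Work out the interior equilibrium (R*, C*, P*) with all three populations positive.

From dP/dt = 0: 0.0159C* = 0.191, so C* = 12.
From dR/dt = 0: 0.748(1 - R*/701) = 0.0224·12, giving R* = 701·(1 - 0.36) = 449.
From dC/dt = 0: 0.00231·449 - 0.278 = 0.0348P*, so P* = 0.759/0.0348 = 21.8.

R* ≈ 449, C* ≈ 12, P* ≈ 21.8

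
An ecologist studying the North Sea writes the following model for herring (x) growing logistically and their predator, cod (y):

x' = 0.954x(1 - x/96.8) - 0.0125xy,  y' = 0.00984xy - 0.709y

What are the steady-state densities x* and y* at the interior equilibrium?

x* ≈ 72.1, y* ≈ 19.5

From dy/dt = 0 with y > 0: 0.00984x* = 0.709, so x* = 72.1.
Substitute into dx/dt = 0: 0.954(1 - 72.1/96.8) = 0.0125y*.
The bracket is 0.256, giving y* = 0.244/0.0125 = 19.5.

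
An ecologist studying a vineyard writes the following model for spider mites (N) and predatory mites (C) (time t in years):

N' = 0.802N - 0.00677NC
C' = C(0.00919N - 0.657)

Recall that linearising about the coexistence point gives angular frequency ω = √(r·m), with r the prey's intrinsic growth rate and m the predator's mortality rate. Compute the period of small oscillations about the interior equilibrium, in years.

T ≈ 8.66 years

Here r = 0.802 and m = 0.657, so r·m = 0.527.
ω = √0.527 = 0.726 per year, hence T = 2π/ω ≈ 8.66 years.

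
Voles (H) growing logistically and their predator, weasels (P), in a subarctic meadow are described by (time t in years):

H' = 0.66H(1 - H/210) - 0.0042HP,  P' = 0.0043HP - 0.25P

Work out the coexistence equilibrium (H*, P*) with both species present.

From dP/dt = 0 with P > 0: 0.0043H* = 0.25, so H* = 58.1.
Substitute into dH/dt = 0: 0.66(1 - 58.1/210) = 0.0042P*.
The bracket is 0.723, giving P* = 0.477/0.0042 = 114.

H* ≈ 58.1, P* ≈ 114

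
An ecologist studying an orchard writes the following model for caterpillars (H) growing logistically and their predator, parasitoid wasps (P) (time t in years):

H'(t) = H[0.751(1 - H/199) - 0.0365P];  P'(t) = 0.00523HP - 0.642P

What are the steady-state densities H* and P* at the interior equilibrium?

From dP/dt = 0 with P > 0: 0.00523H* = 0.642, so H* = 123.
Substitute into dH/dt = 0: 0.751(1 - 123/199) = 0.0365P*.
The bracket is 0.383, giving P* = 0.288/0.0365 = 7.88.

H* ≈ 123, P* ≈ 7.88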